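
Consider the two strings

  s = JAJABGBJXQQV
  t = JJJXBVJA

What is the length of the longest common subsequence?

Taking J [1,1], J [3,2], J [8,3], X [9,4], V [12,6] gives a common subsequence of length 5. The LCS DP gives dp[12][8] = 5, so this is optimal.

5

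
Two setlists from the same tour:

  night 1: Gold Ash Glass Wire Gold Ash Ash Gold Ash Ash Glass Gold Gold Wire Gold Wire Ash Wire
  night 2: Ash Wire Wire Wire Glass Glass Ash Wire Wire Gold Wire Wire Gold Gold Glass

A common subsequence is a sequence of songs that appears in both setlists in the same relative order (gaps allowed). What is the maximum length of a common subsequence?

Pick Ash (night 1 #2, night 2 #1), Glass (night 1 #3, night 2 #6), Wire (night 1 #4, night 2 #8), Wire (night 1 #14, night 2 #9), Gold (night 1 #15, night 2 #10), Wire (night 1 #16, night 2 #11), Wire (night 1 #18, night 2 #12); all 7 songs appear in both, in order. The LCS DP gives dp[18][15] = 7, so this is optimal.

7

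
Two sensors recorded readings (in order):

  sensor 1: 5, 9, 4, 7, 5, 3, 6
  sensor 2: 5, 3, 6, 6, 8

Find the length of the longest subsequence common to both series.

Let dp[i][j] be the LCS length of the first i values of sensor 1 and the first j values of sensor 2. dp[i][j] = dp[i-1][j-1]+1 when the i-th and j-th values match, else max(dp[i-1][j], dp[i][j-1]).
    ·  5  3  6  6  8
 ·  0  0  0  0  0  0
 5  0  1  1  1  1  1
 9  0  1  1  1  1  1
 4  0  1  1  1  1  1
 7  0  1  1  1  1  1
 5  0  1  1  1  1  1
 3  0  1  2  2  2  2
 6  0  1  2  3  3  3
dp[7][5] = 3. One LCS (by backtracking along matches): 5, 3, 6.

3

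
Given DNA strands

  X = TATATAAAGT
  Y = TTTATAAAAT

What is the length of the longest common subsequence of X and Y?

8

One common subsequence of length 8: T at X[1]=Y[3], A at X[2]=Y[4], T at X[3]=Y[5], A at X[4]=Y[6], A at X[6]=Y[7], A at X[7]=Y[8], A at X[8]=Y[9], T at X[10]=Y[10]. dp[10][10] = 8 confirms this is the maximum.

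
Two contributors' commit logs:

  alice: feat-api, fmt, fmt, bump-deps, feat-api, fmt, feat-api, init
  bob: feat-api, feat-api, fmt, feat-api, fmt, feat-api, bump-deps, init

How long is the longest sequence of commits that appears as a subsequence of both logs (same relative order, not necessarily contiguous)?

Taking feat-api (alice #1, bob #2), then fmt (alice #3, bob #3), then feat-api (alice #5, bob #4), then fmt (alice #6, bob #5), then feat-api (alice #7, bob #6), then init (alice #8, bob #8) gives a common subsequence of length 6. The LCS DP gives dp[8][8] = 6, so this is optimal.

6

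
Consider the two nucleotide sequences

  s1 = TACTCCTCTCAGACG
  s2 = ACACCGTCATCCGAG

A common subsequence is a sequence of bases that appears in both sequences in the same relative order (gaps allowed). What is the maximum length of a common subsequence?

Pick A [2,1], then C [3,2], then C [5,4], then C [6,5], then T [7,7], then C [8,8], then T [9,10], then C [10,12], then G [12,13], then A [13,14], then G [15,15]; all 11 bases appear in both, in order, and the DP table's final entry dp[15][15] is also 11, so no common subsequence is longer.

11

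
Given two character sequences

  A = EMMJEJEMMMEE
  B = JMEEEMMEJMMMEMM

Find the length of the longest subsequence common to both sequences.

One common subsequence of length 9: E [1,5], M [2,6], M [3,7], E [5,8], J [6,9], M [8,10], M [9,11], M [10,12], E [11,13]. The LCS DP gives dp[12][15] = 9, so this is optimal.

9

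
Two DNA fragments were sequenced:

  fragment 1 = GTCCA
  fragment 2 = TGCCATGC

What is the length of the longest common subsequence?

4

One common subsequence of length 4: G [1,2]; then C [3,3]; then C [4,4]; then A [5,5]. dp[5][8] = 4 confirms this is the maximum.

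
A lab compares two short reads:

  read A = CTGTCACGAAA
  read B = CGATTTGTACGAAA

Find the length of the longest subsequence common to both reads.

Taking C at read A[1]=read B[1] → T at read A[2]=read B[6] → G at read A[3]=read B[7] → T at read A[4]=read B[8] → A at read A[6]=read B[9] → C at read A[7]=read B[10] → G at read A[8]=read B[11] → A at read A[9]=read B[12] → A at read A[10]=read B[13] → A at read A[11]=read B[14] gives a common subsequence of length 10. The LCS DP gives dp[11][14] = 10, so this is optimal.

10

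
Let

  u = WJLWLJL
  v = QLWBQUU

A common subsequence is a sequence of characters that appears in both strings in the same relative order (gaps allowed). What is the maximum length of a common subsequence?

Pick L [3,2] → W [4,3]; all 2 characters appear in both, in order. Since dp[7][7] = 2, nothing longer is possible.

2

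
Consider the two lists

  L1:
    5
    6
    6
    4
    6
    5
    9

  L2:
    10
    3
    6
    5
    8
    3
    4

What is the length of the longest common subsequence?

Let dp[i][j] be the LCS length of the first i values of L1 and the first j values of L2. dp[i][j] = dp[i-1][j-1]+1 when the i-th and j-th values match, else max(dp[i-1][j], dp[i][j-1]).
    · 10  3  6  5  8  3  4
 ·  0  0  0  0  0  0  0  0
 5  0  0  0  0  1  1  1  1
 6  0  0  0  1  1  1  1  1
 6  0  0  0  1  1  1  1  1
 4  0  0  0  1  1  1  1  2
 6  0  0  0  1  1  1  1  2
 5  0  0  0  1  2  2  2  2
 9  0  0  0  1  2  2  2  2
dp[7][7] = 2. One LCS (by backtracking along matches): 5, 4.

2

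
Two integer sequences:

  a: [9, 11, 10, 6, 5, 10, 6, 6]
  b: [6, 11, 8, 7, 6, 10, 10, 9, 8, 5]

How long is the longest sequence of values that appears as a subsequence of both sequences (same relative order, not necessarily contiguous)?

Pick 11 (a #2, b #2), 10 (a #3, b #7), 5 (a #5, b #10); all 3 values appear in both, in order. dp[8][10] = 3 confirms this is the maximum.

3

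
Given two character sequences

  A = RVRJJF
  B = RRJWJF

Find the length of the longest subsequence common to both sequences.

Let dp[i][j] be the LCS length of the first i characters of A and the first j characters of B. dp[i][j] = dp[i-1][j-1]+1 when the i-th and j-th characters match, else max(dp[i-1][j], dp[i][j-1]).
    ·  R  R  J  W  J  F
 ·  0  0  0  0  0  0  0
 R  0  1  1  1  1  1  1
 V  0  1  1  1  1  1  1
 R  0  1  2  2  2  2  2
 J  0  1  2  3  3  3  3
 J  0  1  2  3  3  4  4
 F  0  1  2  3  3  4  5
dp[6][6] = 5. One LCS (by backtracking along matches): RRJJF.

5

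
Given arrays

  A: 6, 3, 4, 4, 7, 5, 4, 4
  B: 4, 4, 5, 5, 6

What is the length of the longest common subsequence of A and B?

3

Let dp[i][j] be the LCS length of the first i values of A and the first j values of B. dp[i][j] = dp[i-1][j-1]+1 when the i-th and j-th values match, else max(dp[i-1][j], dp[i][j-1]).
    ·  4  4  5  5  6
 ·  0  0  0  0  0  0
 6  0  0  0  0  0  1
 3  0  0  0  0  0  1
 4  0  1  1  1  1  1
 4  0  1  2  2  2  2
 7  0  1  2  2  2  2
 5  0  1  2  3  3  3
 4  0  1  2  3  3  3
 4  0  1  2  3  3  3
dp[8][5] = 3. One LCS (by backtracking along matches): 4, 4, 5.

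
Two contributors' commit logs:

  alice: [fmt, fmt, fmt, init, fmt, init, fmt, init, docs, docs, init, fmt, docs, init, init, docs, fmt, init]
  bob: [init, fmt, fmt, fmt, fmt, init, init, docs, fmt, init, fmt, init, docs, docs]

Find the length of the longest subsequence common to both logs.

11

Taking fmt [1,2] → fmt [2,3] → fmt [3,4] → fmt [5,5] → init [6,6] → init [8,7] → docs [9,8] → init [11,10] → fmt [12,11] → docs [13,13] → docs [16,14] gives a common subsequence of length 11. dp[18][14] = 11 confirms this is the maximum.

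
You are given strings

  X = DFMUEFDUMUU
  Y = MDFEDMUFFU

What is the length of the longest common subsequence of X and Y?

7

Match D [1,2], F [2,3], E [5,4], D [7,5], M [9,6], U [10,7], U [11,10] — 7 characters in the same relative order in both. dp[11][10] = 7 confirms this is the maximum.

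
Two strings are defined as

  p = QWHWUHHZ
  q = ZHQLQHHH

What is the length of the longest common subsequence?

Pick Q at p[1]=q[5]; then H at p[3]=q[6]; then H at p[6]=q[7]; then H at p[7]=q[8]; all 4 characters appear in both, in order. dp[8][8] = 4 confirms this is the maximum.

4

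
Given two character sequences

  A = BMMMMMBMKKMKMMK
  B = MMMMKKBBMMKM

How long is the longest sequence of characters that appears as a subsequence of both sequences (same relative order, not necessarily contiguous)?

9

One common subsequence of length 9: M [2,1]; then M [3,2]; then M [4,3]; then M [5,4]; then B [7,8]; then M [8,9]; then M [11,10]; then K [12,11]; then M [14,12], and the DP table's final entry dp[15][12] is also 9, so no common subsequence is longer.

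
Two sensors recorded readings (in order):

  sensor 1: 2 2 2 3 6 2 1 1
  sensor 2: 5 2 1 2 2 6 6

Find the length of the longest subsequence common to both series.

4

Match 2 at sensor 1[1]=sensor 2[2], then 2 at sensor 1[2]=sensor 2[4], then 2 at sensor 1[3]=sensor 2[5], then 6 at sensor 1[5]=sensor 2[7] — 4 values in the same relative order in both. dp[8][7] = 4 confirms this is the maximum.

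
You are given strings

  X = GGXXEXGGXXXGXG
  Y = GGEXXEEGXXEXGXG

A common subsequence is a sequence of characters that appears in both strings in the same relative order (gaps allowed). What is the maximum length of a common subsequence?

Taking G [1,1]; then G [2,2]; then X [3,4]; then X [4,5]; then E [5,7]; then G [8,8]; then X [9,9]; then X [10,10]; then X [11,12]; then G [12,13]; then X [13,14]; then G [14,15] gives a common subsequence of length 12. Since dp[14][15] = 12, nothing longer is possible.

12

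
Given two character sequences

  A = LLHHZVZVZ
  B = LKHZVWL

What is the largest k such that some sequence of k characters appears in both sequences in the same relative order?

4

Let dp[i][j] be the LCS length of the first i characters of A and the first j characters of B. dp[i][j] = dp[i-1][j-1]+1 when the i-th and j-th characters match, else max(dp[i-1][j], dp[i][j-1]).
    ·  L  K  H  Z  V  W  L
 ·  0  0  0  0  0  0  0  0
 L  0  1  1  1  1  1  1  1
 L  0  1  1  1  1  1  1  2
 H  0  1  1  2  2  2  2  2
 H  0  1  1  2  2  2  2  2
 Z  0  1  1  2  3  3  3  3
 V  0  1  1  2  3  4  4  4
 Z  0  1  1  2  3  4  4  4
 V  0  1  1  2  3  4  4  4
 Z  0  1  1  2  3  4  4  4
dp[9][7] = 4. One LCS (by backtracking along matches): LHZV.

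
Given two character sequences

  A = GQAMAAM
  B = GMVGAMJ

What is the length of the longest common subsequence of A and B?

One common subsequence of length 4: G [1,1], M [4,2], A [6,5], M [7,6], and the DP table's final entry dp[7][7] is also 4, so no common subsequence is longer.

4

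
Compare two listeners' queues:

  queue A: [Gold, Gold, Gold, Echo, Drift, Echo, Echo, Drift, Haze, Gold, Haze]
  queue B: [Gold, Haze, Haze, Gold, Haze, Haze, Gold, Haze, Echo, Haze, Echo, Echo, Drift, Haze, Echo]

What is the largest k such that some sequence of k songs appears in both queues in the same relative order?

Match Gold (queue A #1, queue B #1), then Gold (queue A #2, queue B #4), then Gold (queue A #3, queue B #7), then Echo (queue A #4, queue B #9), then Echo (queue A #6, queue B #11), then Echo (queue A #7, queue B #12), then Drift (queue A #8, queue B #13), then Haze (queue A #9, queue B #14) — 8 songs in the same relative order in both. Since dp[11][15] = 8, nothing longer is possible.

8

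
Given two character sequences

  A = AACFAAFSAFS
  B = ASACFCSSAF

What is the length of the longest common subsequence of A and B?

7

Pick A at A[1]=B[1] → A at A[2]=B[3] → C at A[3]=B[4] → F at A[4]=B[5] → S at A[8]=B[8] → A at A[9]=B[9] → F at A[10]=B[10]; all 7 characters appear in both, in order. dp[11][10] = 7 confirms this is the maximum.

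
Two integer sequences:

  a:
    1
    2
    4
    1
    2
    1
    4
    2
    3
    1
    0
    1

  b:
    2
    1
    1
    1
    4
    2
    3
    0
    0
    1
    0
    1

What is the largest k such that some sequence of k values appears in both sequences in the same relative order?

9

Let dp[i][j] be the LCS length of the first i values of a and the first j values of b. dp[i][j] = dp[i-1][j-1]+1 when the i-th and j-th values match, else max(dp[i-1][j], dp[i][j-1]).
    ·  2  1  1  1  4  2  3  0  0  1  0  1
 ·  0  0  0  0  0  0  0  0  0  0  0  0  0
 1  0  0  1  1  1  1  1  1  1  1  1  1  1
 2  0  1  1  1  1  1  2  2  2  2  2  2  2
 4  0  1  1  1  1  2  2  2  2  2  2  2  2
 1  0  1  2  2  2  2  2  2  2  2  3  3  3
 2  0  1  2  2  2  2  3  3  3  3  3  3  3
 1  0  1  2  3  3  3  3  3  3  3  4  4  4
 4  0  1  2  3  3  4  4  4  4  4  4  4  4
 2  0  1  2  3  3  4  5  5  5  5  5  5  5
 3  0  1  2  3  3  4  5  6  6  6  6  6  6
 1  0  1  2  3  4  4  5  6  6  6  7  7  7
 0  0  1  2  3  4  4  5  6  7  7  7  8  8
 1  0  1  2  3  4  4  5  6  7  7  8  8  9
dp[12][12] = 9. One LCS (by backtracking along matches): 1, 1, 1, 4, 2, 3, 1, 0, 1.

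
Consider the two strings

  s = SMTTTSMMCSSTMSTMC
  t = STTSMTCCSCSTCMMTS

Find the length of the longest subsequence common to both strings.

Match S (s #1, t #1) → T (s #4, t #2) → T (s #5, t #3) → S (s #6, t #4) → M (s #7, t #5) → C (s #9, t #8) → S (s #10, t #9) → S (s #11, t #11) → T (s #12, t #12) → M (s #13, t #15) → S (s #14, t #17) — 11 characters in the same relative order in both. The LCS DP gives dp[17][17] = 11, so this is optimal.

11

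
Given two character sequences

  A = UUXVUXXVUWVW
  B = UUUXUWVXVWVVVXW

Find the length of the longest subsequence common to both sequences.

One common subsequence of length 9: U [1,2] → U [2,3] → X [3,4] → V [4,7] → X [7,8] → V [8,9] → W [10,10] → V [11,13] → W [12,15]. The LCS DP gives dp[12][15] = 9, so this is optimal.

9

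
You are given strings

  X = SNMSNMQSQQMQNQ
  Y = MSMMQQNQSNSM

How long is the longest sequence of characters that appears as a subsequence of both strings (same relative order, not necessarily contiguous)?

Taking S at X[1]=Y[2]; then M at X[3]=Y[3]; then M at X[6]=Y[4]; then Q at X[7]=Y[5]; then Q at X[9]=Y[6]; then Q at X[10]=Y[8]; then M at X[11]=Y[12] gives a common subsequence of length 7, and the DP table's final entry dp[14][12] is also 7, so no common subsequence is longer.

7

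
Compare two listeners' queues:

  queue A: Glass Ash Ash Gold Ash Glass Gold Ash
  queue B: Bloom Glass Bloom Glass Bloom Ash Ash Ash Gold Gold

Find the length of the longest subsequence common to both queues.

One common subsequence of length 5: Glass at queue A[1]=queue B[4] → Ash at queue A[2]=queue B[7] → Ash at queue A[3]=queue B[8] → Gold at queue A[4]=queue B[9] → Gold at queue A[7]=queue B[10], and the DP table's final entry dp[8][10] is also 5, so no common subsequence is longer.

5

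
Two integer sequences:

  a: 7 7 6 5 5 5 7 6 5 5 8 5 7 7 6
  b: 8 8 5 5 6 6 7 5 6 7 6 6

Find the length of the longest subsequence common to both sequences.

Pick 5 at a[4]=b[3]; then 5 at a[5]=b[4]; then 5 at a[6]=b[8]; then 7 at a[7]=b[10]; then 6 at a[8]=b[11]; then 6 at a[15]=b[12]; all 6 values appear in both, in order, and the DP table's final entry dp[15][12] is also 6, so no common subsequence is longer.

6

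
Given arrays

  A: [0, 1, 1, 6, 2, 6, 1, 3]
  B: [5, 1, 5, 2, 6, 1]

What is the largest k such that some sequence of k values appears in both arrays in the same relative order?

Let dp[i][j] be the LCS length of the first i values of A and the first j values of B. dp[i][j] = dp[i-1][j-1]+1 when the i-th and j-th values match, else max(dp[i-1][j], dp[i][j-1]).
    ·  5  1  5  2  6  1
 ·  0  0  0  0  0  0  0
 0  0  0  0  0  0  0  0
 1  0  0  1  1  1  1  1
 1  0  0  1  1  1  1  2
 6  0  0  1  1  1  2  2
 2  0  0  1  1  2  2  2
 6  0  0  1  1  2  3  3
 1  0  0  1  1  2  3  4
 3  0  0  1  1  2  3  4
dp[8][6] = 4. One LCS (by backtracking along matches): 1, 2, 6, 1.

4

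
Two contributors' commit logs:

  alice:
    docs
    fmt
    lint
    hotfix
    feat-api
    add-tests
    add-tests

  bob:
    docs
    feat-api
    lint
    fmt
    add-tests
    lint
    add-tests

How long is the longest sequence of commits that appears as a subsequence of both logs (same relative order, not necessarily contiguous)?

4

Pick docs at alice[1]=bob[1]; then fmt at alice[2]=bob[4]; then lint at alice[3]=bob[6]; then add-tests at alice[7]=bob[7]; all 4 commits appear in both, in order. The LCS DP gives dp[7][7] = 4, so this is optimal.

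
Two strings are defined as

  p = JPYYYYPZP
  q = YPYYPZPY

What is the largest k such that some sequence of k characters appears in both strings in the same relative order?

6

Taking P [2,2], Y [5,3], Y [6,4], P [7,5], Z [8,6], P [9,7] gives a common subsequence of length 6. dp[9][8] = 6 confirms this is the maximum.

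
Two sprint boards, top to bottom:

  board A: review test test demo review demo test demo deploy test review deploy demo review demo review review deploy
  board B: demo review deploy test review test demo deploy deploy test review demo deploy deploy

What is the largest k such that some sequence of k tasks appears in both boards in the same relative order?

10

Taking review at board A[1]=board B[2] → test at board A[3]=board B[4] → review at board A[5]=board B[5] → test at board A[7]=board B[6] → demo at board A[8]=board B[7] → deploy at board A[9]=board B[9] → test at board A[10]=board B[10] → review at board A[11]=board B[11] → deploy at board A[12]=board B[13] → deploy at board A[18]=board B[14] gives a common subsequence of length 10. The LCS DP gives dp[18][14] = 10, so this is optimal.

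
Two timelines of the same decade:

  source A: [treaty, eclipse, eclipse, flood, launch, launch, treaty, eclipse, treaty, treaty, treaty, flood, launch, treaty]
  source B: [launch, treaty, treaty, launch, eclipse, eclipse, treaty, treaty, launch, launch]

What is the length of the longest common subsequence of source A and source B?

6

One common subsequence of length 6: treaty [1,3], then eclipse [2,5], then eclipse [3,6], then treaty [7,7], then treaty [9,8], then launch [13,10]. The LCS DP gives dp[14][10] = 6, so this is optimal.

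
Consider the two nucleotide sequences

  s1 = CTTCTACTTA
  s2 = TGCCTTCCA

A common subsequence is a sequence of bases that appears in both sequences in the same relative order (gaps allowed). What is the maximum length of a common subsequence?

6

Taking C (s1 #1, s2 #4); then T (s1 #2, s2 #5); then T (s1 #3, s2 #6); then C (s1 #4, s2 #7); then C (s1 #7, s2 #8); then A (s1 #10, s2 #9) gives a common subsequence of length 6, and the DP table's final entry dp[10][9] is also 6, so no common subsequence is longer.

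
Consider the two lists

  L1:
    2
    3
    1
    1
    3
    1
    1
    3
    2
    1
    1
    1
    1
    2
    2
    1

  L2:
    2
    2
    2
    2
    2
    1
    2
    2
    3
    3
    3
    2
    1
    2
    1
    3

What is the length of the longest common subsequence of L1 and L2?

8

Pick 2 [1,8]; then 3 [2,9]; then 3 [5,10]; then 3 [8,11]; then 2 [9,12]; then 1 [13,13]; then 2 [15,14]; then 1 [16,15]; all 8 values appear in both, in order. The LCS DP gives dp[16][16] = 8, so this is optimal.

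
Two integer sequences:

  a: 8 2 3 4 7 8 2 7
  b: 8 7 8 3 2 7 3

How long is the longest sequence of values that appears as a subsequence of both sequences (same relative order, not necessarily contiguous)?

Let dp[i][j] be the LCS length of the first i values of a and the first j values of b. dp[i][j] = dp[i-1][j-1]+1 when the i-th and j-th values match, else max(dp[i-1][j], dp[i][j-1]).
    ·  8  7  8  3  2  7  3
 ·  0  0  0  0  0  0  0  0
 8  0  1  1  1  1  1  1  1
 2  0  1  1  1  1  2  2  2
 3  0  1  1  1  2  2  2  3
 4  0  1  1  1  2  2  2  3
 7  0  1  2  2  2  2  3  3
 8  0  1  2  3  3  3  3  3
 2  0  1  2  3  3  4  4  4
 7  0  1  2  3  3  4  5  5
dp[8][7] = 5. One LCS (by backtracking along matches): 8, 7, 8, 2, 7.

5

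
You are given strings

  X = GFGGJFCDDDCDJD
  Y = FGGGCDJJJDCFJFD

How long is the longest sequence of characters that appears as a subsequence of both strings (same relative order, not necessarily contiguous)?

9

Taking G at X[1]=Y[2]; then G at X[3]=Y[3]; then G at X[4]=Y[4]; then C at X[7]=Y[5]; then D at X[8]=Y[6]; then D at X[10]=Y[10]; then C at X[11]=Y[11]; then J at X[13]=Y[13]; then D at X[14]=Y[15] gives a common subsequence of length 9. The LCS DP gives dp[14][15] = 9, so this is optimal.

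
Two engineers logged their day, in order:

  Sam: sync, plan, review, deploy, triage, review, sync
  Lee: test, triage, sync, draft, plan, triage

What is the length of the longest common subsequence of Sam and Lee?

One common subsequence of length 3: sync at Sam[1]=Lee[3] → plan at Sam[2]=Lee[5] → triage at Sam[5]=Lee[6]. Since dp[7][6] = 3, nothing longer is possible.

3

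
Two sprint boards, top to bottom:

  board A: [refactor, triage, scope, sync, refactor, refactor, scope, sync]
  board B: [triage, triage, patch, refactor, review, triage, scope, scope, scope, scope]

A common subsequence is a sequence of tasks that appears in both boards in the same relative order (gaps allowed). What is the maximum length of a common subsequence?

4

Match refactor (board A #1, board B #4), triage (board A #2, board B #6), scope (board A #3, board B #9), scope (board A #7, board B #10) — 4 tasks in the same relative order in both. Since dp[8][10] = 4, nothing longer is possible.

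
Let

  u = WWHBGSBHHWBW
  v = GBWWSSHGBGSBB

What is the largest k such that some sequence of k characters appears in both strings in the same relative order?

8

Taking W (u #1, v #3), then W (u #2, v #4), then H (u #3, v #7), then B (u #4, v #9), then G (u #5, v #10), then S (u #6, v #11), then B (u #7, v #12), then B (u #11, v #13) gives a common subsequence of length 8. The LCS DP gives dp[12][13] = 8, so this is optimal.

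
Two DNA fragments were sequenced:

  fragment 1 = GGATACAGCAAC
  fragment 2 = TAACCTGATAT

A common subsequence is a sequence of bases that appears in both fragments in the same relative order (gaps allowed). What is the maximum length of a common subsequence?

Let dp[i][j] be the LCS length of the first i bases of fragment 1 and the first j bases of fragment 2. dp[i][j] = dp[i-1][j-1]+1 when the i-th and j-th bases match, else max(dp[i-1][j], dp[i][j-1]).
    ·  T  A  A  C  C  T  G  A  T  A  T
 ·  0  0  0  0  0  0  0  0  0  0  0  0
 G  0  0  0  0  0  0  0  1  1  1  1  1
 G  0  0  0  0  0  0  0  1  1  1  1  1
 A  0  0  1  1  1  1  1  1  2  2  2  2
 T  0  1  1  1  1  1  2  2  2  3  3  3
 A  0  1  2  2  2  2  2  2  3  3  4  4
 C  0  1  2  2  3  3  3  3  3  3  4  4
 A  0  1  2  3  3  3  3  3  4  4  4  4
 G  0  1  2  3  3  3  3  4  4  4  4  4
 C  0  1  2  3  4  4  4  4  4  4  4  4
 A  0  1  2  3  4  4  4  4  5  5  5  5
 A  0  1  2  3  4  4  4  4  5  5  6  6
 C  0  1  2  3  4  5  5  5  5  5  6  6
dp[12][11] = 6. One LCS (by backtracking along matches): AACGAA.

6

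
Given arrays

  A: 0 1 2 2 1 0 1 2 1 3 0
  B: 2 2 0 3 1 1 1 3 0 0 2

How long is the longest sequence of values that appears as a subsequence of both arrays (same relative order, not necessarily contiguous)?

Taking 2 (A #3, B #1), then 2 (A #4, B #2), then 1 (A #5, B #5), then 1 (A #7, B #6), then 1 (A #9, B #7), then 3 (A #10, B #8), then 0 (A #11, B #10) gives a common subsequence of length 7. Since dp[11][11] = 7, nothing longer is possible.

7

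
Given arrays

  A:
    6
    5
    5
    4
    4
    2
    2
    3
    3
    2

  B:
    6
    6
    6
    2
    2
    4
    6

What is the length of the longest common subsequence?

3

Pick 6 at A[1]=B[3] → 2 at A[6]=B[4] → 2 at A[7]=B[5]; all 3 values appear in both, in order. Since dp[10][7] = 3, nothing longer is possible.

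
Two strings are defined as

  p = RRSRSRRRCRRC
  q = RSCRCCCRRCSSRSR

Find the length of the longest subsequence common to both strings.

Match R (p #2, q #1), S (p #3, q #2), R (p #4, q #4), R (p #7, q #8), R (p #8, q #9), C (p #9, q #10), R (p #10, q #13), R (p #11, q #15) — 8 characters in the same relative order in both. dp[12][15] = 8 confirms this is the maximum.

8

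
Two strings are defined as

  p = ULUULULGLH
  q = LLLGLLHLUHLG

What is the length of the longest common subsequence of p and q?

Let dp[i][j] be the LCS length of the first i characters of p and the first j characters of q. dp[i][j] = dp[i-1][j-1]+1 when the i-th and j-th characters match, else max(dp[i-1][j], dp[i][j-1]).
    ·  L  L  L  G  L  L  H  L  U  H  L  G
 ·  0  0  0  0  0  0  0  0  0  0  0  0  0
 U  0  0  0  0  0  0  0  0  0  1  1  1  1
 L  0  1  1  1  1  1  1  1  1  1  1  2  2
 U  0  1  1  1  1  1  1  1  1  2  2  2  2
 U  0  1  1  1  1  1  1  1  1  2  2  2  2
 L  0  1  2  2  2  2  2  2  2  2  2  3  3
 U  0  1  2  2  2  2  2  2  2  3  3  3  3
 L  0  1  2  3  3  3  3  3  3  3  3  4  4
 G  0  1  2  3  4  4  4  4  4  4  4  4  5
 L  0  1  2  3  4  5  5  5  5  5  5  5  5
 H  0  1  2  3  4  5  5  6  6  6  6  6  6
dp[10][12] = 6. One LCS (by backtracking along matches): LLLGLH.

6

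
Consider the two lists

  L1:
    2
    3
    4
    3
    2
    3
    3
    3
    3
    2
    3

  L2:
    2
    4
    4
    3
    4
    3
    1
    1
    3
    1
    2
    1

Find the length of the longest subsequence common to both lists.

Pick 2 (L1 #1, L2 #1); then 3 (L1 #2, L2 #4); then 4 (L1 #3, L2 #5); then 3 (L1 #4, L2 #6); then 3 (L1 #6, L2 #9); then 2 (L1 #10, L2 #11); all 6 values appear in both, in order. The LCS DP gives dp[11][12] = 6, so this is optimal.

6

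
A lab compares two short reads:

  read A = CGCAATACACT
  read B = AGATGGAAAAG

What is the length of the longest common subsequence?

Let dp[i][j] be the LCS length of the first i bases of read A and the first j bases of read B. dp[i][j] = dp[i-1][j-1]+1 when the i-th and j-th bases match, else max(dp[i-1][j], dp[i][j-1]).
    ·  A  G  A  T  G  G  A  A  A  A  G
 ·  0  0  0  0  0  0  0  0  0  0  0  0
 C  0  0  0  0  0  0  0  0  0  0  0  0
 G  0  0  1  1  1  1  1  1  1  1  1  1
 C  0  0  1  1  1  1  1  1  1  1  1  1
 A  0  1  1  2  2  2  2  2  2  2  2  2
 A  0  1  1  2  2  2  2  3  3  3  3  3
 T  0  1  1  2  3  3  3  3  3  3  3  3
 A  0  1  1  2  3  3  3  4  4  4  4  4
 C  0  1  1  2  3  3  3  4  4  4  4  4
 A  0  1  1  2  3  3  3  4  5  5  5  5
 C  0  1  1  2  3  3  3  4  5  5  5  5
 T  0  1  1  2  3  3  3  4  5  5  5  5
dp[11][11] = 5. One LCS (by backtracking along matches): GAAAA.

5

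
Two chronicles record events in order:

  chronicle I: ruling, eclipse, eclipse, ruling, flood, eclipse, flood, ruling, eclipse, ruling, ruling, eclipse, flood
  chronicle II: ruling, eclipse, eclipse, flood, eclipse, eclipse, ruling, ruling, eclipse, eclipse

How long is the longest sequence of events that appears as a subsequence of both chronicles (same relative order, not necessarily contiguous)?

9

One common subsequence of length 9: ruling at chronicle I[1]=chronicle II[1], then eclipse at chronicle I[2]=chronicle II[2], then eclipse at chronicle I[3]=chronicle II[3], then flood at chronicle I[5]=chronicle II[4], then eclipse at chronicle I[6]=chronicle II[5], then eclipse at chronicle I[9]=chronicle II[6], then ruling at chronicle I[10]=chronicle II[7], then ruling at chronicle I[11]=chronicle II[8], then eclipse at chronicle I[12]=chronicle II[10]. Since dp[13][10] = 9, nothing longer is possible.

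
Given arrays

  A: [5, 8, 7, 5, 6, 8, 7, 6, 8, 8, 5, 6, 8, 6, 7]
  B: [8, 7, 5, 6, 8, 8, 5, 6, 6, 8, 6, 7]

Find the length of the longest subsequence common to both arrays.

One common subsequence of length 11: 8 (A #2, B #1); then 7 (A #3, B #2); then 5 (A #4, B #3); then 6 (A #8, B #4); then 8 (A #9, B #5); then 8 (A #10, B #6); then 5 (A #11, B #7); then 6 (A #12, B #9); then 8 (A #13, B #10); then 6 (A #14, B #11); then 7 (A #15, B #12). The LCS DP gives dp[15][12] = 11, so this is optimal.

11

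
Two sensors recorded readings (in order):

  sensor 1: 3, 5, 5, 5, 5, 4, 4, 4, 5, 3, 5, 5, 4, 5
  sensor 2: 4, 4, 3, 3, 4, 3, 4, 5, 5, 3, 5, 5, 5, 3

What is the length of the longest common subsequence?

One common subsequence of length 8: 3 [1,4], 4 [6,5], 4 [7,7], 5 [9,9], 3 [10,10], 5 [11,11], 5 [12,12], 5 [14,13]. The LCS DP gives dp[14][14] = 8, so this is optimal.

8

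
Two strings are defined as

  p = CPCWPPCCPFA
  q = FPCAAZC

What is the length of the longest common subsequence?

Let dp[i][j] be the LCS length of the first i characters of p and the first j characters of q. dp[i][j] = dp[i-1][j-1]+1 when the i-th and j-th characters match, else max(dp[i-1][j], dp[i][j-1]).
    ·  F  P  C  A  A  Z  C
 ·  0  0  0  0  0  0  0  0
 C  0  0  0  1  1  1  1  1
 P  0  0  1  1  1  1  1  1
 C  0  0  1  2  2  2  2  2
 W  0  0  1  2  2  2  2  2
 P  0  0  1  2  2  2  2  2
 P  0  0  1  2  2  2  2  2
 C  0  0  1  2  2  2  2  3
 C  0  0  1  2  2  2  2  3
 P  0  0  1  2  2  2  2  3
 F  0  1  1  2  2  2  2  3
 A  0  1  1  2  3  3  3  3
dp[11][7] = 3. One LCS (by backtracking along matches): PCC.

3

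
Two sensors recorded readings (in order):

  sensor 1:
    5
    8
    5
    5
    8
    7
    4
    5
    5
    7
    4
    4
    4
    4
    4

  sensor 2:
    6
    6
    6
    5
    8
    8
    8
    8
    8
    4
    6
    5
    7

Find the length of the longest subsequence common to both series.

6

Taking 5 [1,4]; then 8 [2,8]; then 8 [5,9]; then 4 [7,10]; then 5 [9,12]; then 7 [10,13] gives a common subsequence of length 6. Since dp[15][13] = 6, nothing longer is possible.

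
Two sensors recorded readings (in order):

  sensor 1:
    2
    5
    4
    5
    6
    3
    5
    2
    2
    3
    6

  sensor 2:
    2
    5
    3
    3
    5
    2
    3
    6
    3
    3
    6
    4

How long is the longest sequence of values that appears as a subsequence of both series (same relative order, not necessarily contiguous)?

Pick 2 at sensor 1[1]=sensor 2[1], 5 at sensor 1[2]=sensor 2[2], 5 at sensor 1[4]=sensor 2[5], 6 at sensor 1[5]=sensor 2[8], 3 at sensor 1[6]=sensor 2[9], 3 at sensor 1[10]=sensor 2[10], 6 at sensor 1[11]=sensor 2[11]; all 7 values appear in both, in order. dp[11][12] = 7 confirms this is the maximum.

7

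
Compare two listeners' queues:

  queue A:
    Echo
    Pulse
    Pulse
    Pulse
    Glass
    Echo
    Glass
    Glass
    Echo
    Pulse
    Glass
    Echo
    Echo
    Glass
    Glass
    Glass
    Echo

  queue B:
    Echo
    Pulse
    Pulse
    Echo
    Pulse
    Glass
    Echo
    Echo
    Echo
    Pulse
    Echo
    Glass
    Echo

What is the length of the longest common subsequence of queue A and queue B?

Match Echo (queue A #1, queue B #1) → Pulse (queue A #2, queue B #2) → Pulse (queue A #3, queue B #3) → Pulse (queue A #4, queue B #5) → Glass (queue A #5, queue B #6) → Echo (queue A #6, queue B #8) → Echo (queue A #9, queue B #9) → Pulse (queue A #10, queue B #10) → Echo (queue A #13, queue B #11) → Glass (queue A #16, queue B #12) → Echo (queue A #17, queue B #13) — 11 songs in the same relative order in both. The LCS DP gives dp[17][13] = 11, so this is optimal.

11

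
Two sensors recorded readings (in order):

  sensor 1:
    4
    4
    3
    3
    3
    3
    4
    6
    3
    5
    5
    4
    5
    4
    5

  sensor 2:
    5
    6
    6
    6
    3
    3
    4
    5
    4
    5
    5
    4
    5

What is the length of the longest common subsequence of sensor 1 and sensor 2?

Match 3 at sensor 1[5]=sensor 2[5], 3 at sensor 1[6]=sensor 2[6], 4 at sensor 1[7]=sensor 2[7], 5 at sensor 1[10]=sensor 2[8], 5 at sensor 1[11]=sensor 2[10], 5 at sensor 1[13]=sensor 2[11], 4 at sensor 1[14]=sensor 2[12], 5 at sensor 1[15]=sensor 2[13] — 8 values in the same relative order in both. The LCS DP gives dp[15][13] = 8, so this is optimal.

8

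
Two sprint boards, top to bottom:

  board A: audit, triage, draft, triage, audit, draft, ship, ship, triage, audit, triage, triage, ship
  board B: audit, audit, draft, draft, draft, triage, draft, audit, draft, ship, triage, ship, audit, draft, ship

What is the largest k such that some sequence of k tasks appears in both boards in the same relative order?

Taking audit (board A #1, board B #2); then triage (board A #2, board B #6); then draft (board A #3, board B #7); then audit (board A #5, board B #8); then draft (board A #6, board B #9); then ship (board A #7, board B #10); then ship (board A #8, board B #12); then audit (board A #10, board B #13); then ship (board A #13, board B #15) gives a common subsequence of length 9. dp[13][15] = 9 confirms this is the maximum.

9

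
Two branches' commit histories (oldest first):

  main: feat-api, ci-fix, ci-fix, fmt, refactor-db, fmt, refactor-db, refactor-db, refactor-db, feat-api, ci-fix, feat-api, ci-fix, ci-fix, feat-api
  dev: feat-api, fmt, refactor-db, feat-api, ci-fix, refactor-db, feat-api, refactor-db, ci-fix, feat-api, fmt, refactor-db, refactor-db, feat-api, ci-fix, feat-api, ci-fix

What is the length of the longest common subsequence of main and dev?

10

Taking feat-api [1,4], then ci-fix [2,5], then ci-fix [3,9], then fmt [6,11], then refactor-db [8,12], then refactor-db [9,13], then feat-api [10,14], then ci-fix [11,15], then feat-api [12,16], then ci-fix [14,17] gives a common subsequence of length 10, and the DP table's final entry dp[15][17] is also 10, so no common subsequence is longer.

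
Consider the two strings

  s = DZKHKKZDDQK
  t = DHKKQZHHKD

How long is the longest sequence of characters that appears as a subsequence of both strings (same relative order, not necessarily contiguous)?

6

Let dp[i][j] be the LCS length of the first i characters of s and the first j characters of t. dp[i][j] = dp[i-1][j-1]+1 when the i-th and j-th characters match, else max(dp[i-1][j], dp[i][j-1]).
    ·  D  H  K  K  Q  Z  H  H  K  D
 ·  0  0  0  0  0  0  0  0  0  0  0
 D  0  1  1  1  1  1  1  1  1  1  1
 Z  0  1  1  1  1  1  2  2  2  2  2
 K  0  1  1  2  2  2  2  2  2  3  3
 H  0  1  2  2  2  2  2  3  3  3  3
 K  0  1  2  3  3  3  3  3  3  4  4
 K  0  1  2  3  4  4  4  4  4  4  4
 Z  0  1  2  3  4  4  5  5  5  5  5
 D  0  1  2  3  4  4  5  5  5  5  6
 D  0  1  2  3  4  4  5  5  5  5  6
 Q  0  1  2  3  4  5  5  5  5  5  6
 K  0  1  2  3  4  5  5  5  5  6  6
dp[11][10] = 6. One LCS (by backtracking along matches): DHKKZD.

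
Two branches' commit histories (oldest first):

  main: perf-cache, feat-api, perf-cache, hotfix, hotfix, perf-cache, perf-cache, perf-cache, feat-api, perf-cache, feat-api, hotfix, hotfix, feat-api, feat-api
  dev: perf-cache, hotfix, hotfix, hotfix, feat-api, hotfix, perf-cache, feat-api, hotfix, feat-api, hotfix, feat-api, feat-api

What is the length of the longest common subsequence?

10

Taking perf-cache [1,1]; then hotfix [4,3]; then hotfix [5,4]; then feat-api [9,5]; then perf-cache [10,7]; then feat-api [11,8]; then hotfix [12,9]; then hotfix [13,11]; then feat-api [14,12]; then feat-api [15,13] gives a common subsequence of length 10. Since dp[15][13] = 10, nothing longer is possible.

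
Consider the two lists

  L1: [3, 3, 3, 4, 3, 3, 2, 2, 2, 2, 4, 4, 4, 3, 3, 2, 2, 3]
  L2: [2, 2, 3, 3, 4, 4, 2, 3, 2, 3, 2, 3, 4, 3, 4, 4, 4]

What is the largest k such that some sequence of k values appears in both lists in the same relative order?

9

Pick 3 [1,3] → 3 [2,4] → 4 [4,6] → 3 [5,8] → 3 [6,10] → 2 [7,11] → 4 [11,15] → 4 [12,16] → 4 [13,17]; all 9 values appear in both, in order. Since dp[18][17] = 9, nothing longer is possible.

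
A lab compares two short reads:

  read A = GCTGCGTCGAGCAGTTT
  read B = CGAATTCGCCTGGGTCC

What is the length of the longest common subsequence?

Taking G (read A #1, read B #2); then C (read A #2, read B #7); then G (read A #4, read B #8); then C (read A #5, read B #10); then T (read A #7, read B #11); then G (read A #9, read B #12); then G (read A #11, read B #13); then G (read A #14, read B #14); then T (read A #15, read B #15) gives a common subsequence of length 9. The LCS DP gives dp[17][17] = 9, so this is optimal.

9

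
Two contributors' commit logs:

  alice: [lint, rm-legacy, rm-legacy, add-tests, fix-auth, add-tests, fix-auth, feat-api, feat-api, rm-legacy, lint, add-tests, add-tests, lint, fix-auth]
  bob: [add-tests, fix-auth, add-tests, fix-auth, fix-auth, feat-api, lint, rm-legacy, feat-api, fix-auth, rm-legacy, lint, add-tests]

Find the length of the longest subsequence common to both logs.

9

Match add-tests [4,1] → fix-auth [5,2] → add-tests [6,3] → fix-auth [7,5] → feat-api [8,6] → feat-api [9,9] → rm-legacy [10,11] → lint [11,12] → add-tests [13,13] — 9 commits in the same relative order in both. Since dp[15][13] = 9, nothing longer is possible.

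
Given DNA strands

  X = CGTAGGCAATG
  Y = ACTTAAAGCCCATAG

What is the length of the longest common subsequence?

Taking C [1,2], then T [3,4], then A [4,7], then G [5,8], then C [7,11], then A [8,12], then A [9,14], then G [11,15] gives a common subsequence of length 8, and the DP table's final entry dp[11][15] is also 8, so no common subsequence is longer.

8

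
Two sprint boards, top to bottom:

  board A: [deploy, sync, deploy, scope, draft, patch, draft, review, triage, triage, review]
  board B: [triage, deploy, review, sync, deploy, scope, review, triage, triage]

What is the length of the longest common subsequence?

7

Pick deploy at board A[1]=board B[2], sync at board A[2]=board B[4], deploy at board A[3]=board B[5], scope at board A[4]=board B[6], review at board A[8]=board B[7], triage at board A[9]=board B[8], triage at board A[10]=board B[9]; all 7 tasks appear in both, in order, and the DP table's final entry dp[11][9] is also 7, so no common subsequence is longer.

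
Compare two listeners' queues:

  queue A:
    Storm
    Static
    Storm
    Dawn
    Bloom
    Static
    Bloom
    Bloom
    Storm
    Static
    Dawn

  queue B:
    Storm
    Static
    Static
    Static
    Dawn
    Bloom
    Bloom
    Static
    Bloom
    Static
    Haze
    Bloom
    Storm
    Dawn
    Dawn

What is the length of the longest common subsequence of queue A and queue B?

9

Match Storm [1,1]; then Static [2,4]; then Dawn [4,5]; then Bloom [5,7]; then Static [6,8]; then Bloom [7,9]; then Bloom [8,12]; then Storm [9,13]; then Dawn [11,15] — 9 songs in the same relative order in both. The LCS DP gives dp[11][15] = 9, so this is optimal.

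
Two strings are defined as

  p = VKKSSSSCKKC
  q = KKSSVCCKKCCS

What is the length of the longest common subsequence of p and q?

One common subsequence of length 8: K (p #2, q #1); then K (p #3, q #2); then S (p #4, q #3); then S (p #5, q #4); then C (p #8, q #7); then K (p #9, q #8); then K (p #10, q #9); then C (p #11, q #11), and the DP table's final entry dp[11][12] is also 8, so no common subsequence is longer.

8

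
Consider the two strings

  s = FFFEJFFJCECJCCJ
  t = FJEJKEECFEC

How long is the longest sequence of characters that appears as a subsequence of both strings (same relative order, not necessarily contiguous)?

Match F [1,1]; then E [4,3]; then J [5,4]; then F [7,9]; then E [10,10]; then C [14,11] — 6 characters in the same relative order in both, and the DP table's final entry dp[15][11] is also 6, so no common subsequence is longer.

6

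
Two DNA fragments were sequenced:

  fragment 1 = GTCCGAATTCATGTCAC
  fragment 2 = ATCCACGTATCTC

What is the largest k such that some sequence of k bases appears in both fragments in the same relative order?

9

One common subsequence of length 9: T [2,2], C [3,4], C [4,6], G [5,7], A [7,9], T [9,10], C [10,11], T [14,12], C [17,13], and the DP table's final entry dp[17][13] is also 9, so no common subsequence is longer.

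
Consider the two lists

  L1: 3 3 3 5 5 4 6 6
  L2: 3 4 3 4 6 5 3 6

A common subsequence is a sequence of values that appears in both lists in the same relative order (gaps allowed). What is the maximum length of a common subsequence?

Match 3 (L1 #1, L2 #1) → 3 (L1 #3, L2 #3) → 4 (L1 #6, L2 #4) → 6 (L1 #7, L2 #5) → 6 (L1 #8, L2 #8) — 5 values in the same relative order in both. Since dp[8][8] = 5, nothing longer is possible.

5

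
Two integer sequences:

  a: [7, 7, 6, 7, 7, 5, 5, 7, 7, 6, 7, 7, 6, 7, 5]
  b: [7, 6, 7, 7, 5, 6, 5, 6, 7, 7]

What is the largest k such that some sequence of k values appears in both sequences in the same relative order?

9

Let dp[i][j] be the LCS length of the first i values of a and the first j values of b. dp[i][j] = dp[i-1][j-1]+1 when the i-th and j-th values match, else max(dp[i-1][j], dp[i][j-1]).
    ·  7  6  7  7  5  6  5  6  7  7
 ·  0  0  0  0  0  0  0  0  0  0  0
 7  0  1  1  1  1  1  1  1  1  1  1
 7  0  1  1  2  2  2  2  2  2  2  2
 6  0  1  2  2  2  2  3  3  3  3  3
 7  0  1  2  3  3  3  3  3  3  4  4
 7  0  1  2  3  4  4  4  4  4  4  5
 5  0  1  2  3  4  5  5  5  5  5  5
 5  0  1  2  3  4  5  5  6  6  6  6
 7  0  1  2  3  4  5  5  6  6  7  7
 7  0  1  2  3  4  5  5  6  6  7  8
 6  0  1  2  3  4  5  6  6  7  7  8
 7  0  1  2  3  4  5  6  6  7  8  8
 7  0  1  2  3  4  5  6  6  7  8  9
 6  0  1  2  3  4  5  6  6  7  8  9
 7  0  1  2  3  4  5  6  6  7  8  9
 5  0  1  2  3  4  5  6  7  7  8  9
dp[15][10] = 9. One LCS (by backtracking along matches): 7, 6, 7, 7, 5, 5, 6, 7, 7.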